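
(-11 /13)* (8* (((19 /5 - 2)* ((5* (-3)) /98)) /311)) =1188 /198107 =0.01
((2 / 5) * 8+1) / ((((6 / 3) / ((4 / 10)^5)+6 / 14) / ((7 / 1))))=16464 / 109615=0.15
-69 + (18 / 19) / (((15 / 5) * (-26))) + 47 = -5437 / 247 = -22.01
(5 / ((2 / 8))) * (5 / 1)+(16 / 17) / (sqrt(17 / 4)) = 32 * sqrt(17) / 289+100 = 100.46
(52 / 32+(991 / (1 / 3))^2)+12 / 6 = 70709861 / 8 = 8838732.62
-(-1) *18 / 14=9 / 7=1.29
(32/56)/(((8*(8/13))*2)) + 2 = 461/224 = 2.06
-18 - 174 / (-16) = -57 / 8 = -7.12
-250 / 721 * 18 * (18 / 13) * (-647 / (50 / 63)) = 7045.00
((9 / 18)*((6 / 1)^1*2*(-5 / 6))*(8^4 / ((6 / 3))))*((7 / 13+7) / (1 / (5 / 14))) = -358400 / 13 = -27569.23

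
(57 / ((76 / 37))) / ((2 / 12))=333 / 2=166.50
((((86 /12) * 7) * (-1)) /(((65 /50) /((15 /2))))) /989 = -0.29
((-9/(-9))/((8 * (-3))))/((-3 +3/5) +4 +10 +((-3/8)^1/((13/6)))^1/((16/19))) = -520/142203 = -0.00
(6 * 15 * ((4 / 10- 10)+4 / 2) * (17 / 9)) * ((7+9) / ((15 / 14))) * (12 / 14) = -82688 / 5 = -16537.60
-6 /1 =-6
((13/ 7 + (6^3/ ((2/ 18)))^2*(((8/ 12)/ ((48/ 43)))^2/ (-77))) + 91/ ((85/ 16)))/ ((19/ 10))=-228898036/ 24871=-9203.41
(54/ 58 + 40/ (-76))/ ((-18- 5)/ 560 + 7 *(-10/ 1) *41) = -124880/ 885579873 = -0.00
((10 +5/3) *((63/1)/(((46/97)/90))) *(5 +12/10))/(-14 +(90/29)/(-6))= -576847845/9683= -59573.26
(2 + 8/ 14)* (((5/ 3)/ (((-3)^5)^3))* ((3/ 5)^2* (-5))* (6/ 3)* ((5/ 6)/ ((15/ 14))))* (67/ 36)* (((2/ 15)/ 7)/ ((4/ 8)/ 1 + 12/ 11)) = 2948/ 158196699675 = 0.00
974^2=948676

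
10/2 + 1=6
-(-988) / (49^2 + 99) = 247 / 625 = 0.40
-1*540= -540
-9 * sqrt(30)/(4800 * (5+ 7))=-sqrt(30)/6400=-0.00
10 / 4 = 5 / 2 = 2.50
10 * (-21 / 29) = -210 / 29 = -7.24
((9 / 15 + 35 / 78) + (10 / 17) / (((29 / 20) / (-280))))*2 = -225.08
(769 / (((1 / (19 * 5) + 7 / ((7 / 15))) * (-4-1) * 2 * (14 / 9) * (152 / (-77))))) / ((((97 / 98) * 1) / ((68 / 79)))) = 63417123 / 43709752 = 1.45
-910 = -910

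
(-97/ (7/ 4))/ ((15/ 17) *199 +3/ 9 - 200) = 4947/ 2149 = 2.30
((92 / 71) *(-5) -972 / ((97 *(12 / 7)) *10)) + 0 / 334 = -486457 / 68870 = -7.06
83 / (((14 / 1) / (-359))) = -29797 / 14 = -2128.36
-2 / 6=-1 / 3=-0.33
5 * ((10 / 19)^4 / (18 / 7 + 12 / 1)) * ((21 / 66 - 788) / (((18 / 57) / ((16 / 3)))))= -350.27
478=478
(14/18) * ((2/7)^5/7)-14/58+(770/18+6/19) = 42.85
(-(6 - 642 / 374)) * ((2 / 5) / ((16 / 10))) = -801 / 748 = -1.07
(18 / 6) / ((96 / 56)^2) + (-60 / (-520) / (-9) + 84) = 53045 / 624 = 85.01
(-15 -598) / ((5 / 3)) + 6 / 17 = -31233 / 85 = -367.45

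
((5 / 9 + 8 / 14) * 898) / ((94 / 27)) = 95637 / 329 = 290.69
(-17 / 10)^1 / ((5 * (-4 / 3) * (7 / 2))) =51 / 700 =0.07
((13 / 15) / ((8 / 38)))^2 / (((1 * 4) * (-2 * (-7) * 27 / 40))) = 61009 / 136080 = 0.45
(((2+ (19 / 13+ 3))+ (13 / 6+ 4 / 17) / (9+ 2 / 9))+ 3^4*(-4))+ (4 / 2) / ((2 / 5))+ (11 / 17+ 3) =-11322435 / 36686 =-308.63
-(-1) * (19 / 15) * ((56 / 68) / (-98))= -19 / 1785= -0.01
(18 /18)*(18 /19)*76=72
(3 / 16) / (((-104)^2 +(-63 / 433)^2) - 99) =562467 / 32149177312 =0.00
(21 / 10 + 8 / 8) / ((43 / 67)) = 2077 / 430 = 4.83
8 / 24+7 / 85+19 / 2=5057 / 510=9.92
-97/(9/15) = -485/3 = -161.67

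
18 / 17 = 1.06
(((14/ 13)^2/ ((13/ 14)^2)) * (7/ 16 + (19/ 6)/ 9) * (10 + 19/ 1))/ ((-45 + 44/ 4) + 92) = 0.53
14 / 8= 7 / 4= 1.75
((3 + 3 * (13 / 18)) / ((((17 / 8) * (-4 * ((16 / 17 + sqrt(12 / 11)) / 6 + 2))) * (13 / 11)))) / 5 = -0.04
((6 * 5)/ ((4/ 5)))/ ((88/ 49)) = 3675/ 176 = 20.88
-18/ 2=-9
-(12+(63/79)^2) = -78861/6241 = -12.64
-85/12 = -7.08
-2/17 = -0.12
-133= -133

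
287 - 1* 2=285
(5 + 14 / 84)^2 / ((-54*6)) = -961 / 11664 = -0.08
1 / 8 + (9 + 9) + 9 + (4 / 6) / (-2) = 643 / 24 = 26.79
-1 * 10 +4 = -6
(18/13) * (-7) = -126/13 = -9.69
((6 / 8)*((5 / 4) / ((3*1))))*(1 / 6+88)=2645 / 96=27.55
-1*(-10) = 10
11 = 11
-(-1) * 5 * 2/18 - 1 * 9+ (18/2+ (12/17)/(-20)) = 398/765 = 0.52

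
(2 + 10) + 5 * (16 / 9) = 188 / 9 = 20.89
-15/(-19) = 15/19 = 0.79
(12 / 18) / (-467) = -2 / 1401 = -0.00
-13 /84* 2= -13 /42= -0.31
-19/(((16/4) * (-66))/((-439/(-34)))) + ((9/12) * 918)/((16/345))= 14846.71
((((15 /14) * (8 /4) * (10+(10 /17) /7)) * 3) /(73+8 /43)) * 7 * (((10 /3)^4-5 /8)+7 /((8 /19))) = 971456000 /1123479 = 864.69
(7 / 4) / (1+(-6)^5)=-7 / 31100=-0.00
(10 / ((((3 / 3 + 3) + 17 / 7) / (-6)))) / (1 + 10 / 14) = -49 / 9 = -5.44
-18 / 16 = -9 / 8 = -1.12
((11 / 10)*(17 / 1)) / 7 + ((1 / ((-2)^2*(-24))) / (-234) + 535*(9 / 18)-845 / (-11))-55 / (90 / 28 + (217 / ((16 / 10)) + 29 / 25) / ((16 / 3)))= 345.08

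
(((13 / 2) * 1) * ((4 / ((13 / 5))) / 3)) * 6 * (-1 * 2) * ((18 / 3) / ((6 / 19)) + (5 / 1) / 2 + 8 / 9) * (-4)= 32240 / 9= 3582.22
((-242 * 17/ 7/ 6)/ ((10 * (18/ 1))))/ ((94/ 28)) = -2057/ 12690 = -0.16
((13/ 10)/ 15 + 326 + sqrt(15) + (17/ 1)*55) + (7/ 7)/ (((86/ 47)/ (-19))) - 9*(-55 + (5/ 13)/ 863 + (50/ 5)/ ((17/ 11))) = sqrt(15) + 1037927962541/ 615081675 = 1691.34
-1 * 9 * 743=-6687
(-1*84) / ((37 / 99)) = -8316 / 37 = -224.76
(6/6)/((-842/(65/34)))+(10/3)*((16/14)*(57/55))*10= 87024115/2204356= 39.48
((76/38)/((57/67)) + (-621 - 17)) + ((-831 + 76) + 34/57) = -1390.05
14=14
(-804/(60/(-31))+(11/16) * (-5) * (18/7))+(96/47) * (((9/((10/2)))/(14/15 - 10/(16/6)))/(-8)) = 904570171/2224040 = 406.72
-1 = -1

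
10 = 10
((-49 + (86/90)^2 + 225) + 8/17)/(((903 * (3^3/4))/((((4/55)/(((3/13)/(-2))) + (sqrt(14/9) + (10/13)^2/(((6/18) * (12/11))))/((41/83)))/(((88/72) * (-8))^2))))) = 506833939 * sqrt(14)/2467464476400 + 18597196659397/22935082308138000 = 0.00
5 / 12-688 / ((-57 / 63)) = 173471 / 228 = 760.84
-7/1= -7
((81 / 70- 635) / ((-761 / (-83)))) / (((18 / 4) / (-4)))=14730508 / 239715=61.45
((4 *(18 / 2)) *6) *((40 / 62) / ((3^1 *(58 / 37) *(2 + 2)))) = 7.41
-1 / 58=-0.02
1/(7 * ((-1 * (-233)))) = 1/1631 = 0.00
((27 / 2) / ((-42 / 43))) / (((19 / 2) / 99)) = -38313 / 266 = -144.03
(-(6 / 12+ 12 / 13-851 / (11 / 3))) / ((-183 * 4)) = -65971 / 209352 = -0.32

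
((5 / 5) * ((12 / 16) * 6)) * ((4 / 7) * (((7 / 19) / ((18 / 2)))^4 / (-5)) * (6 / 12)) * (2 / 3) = -686 / 1425060135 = -0.00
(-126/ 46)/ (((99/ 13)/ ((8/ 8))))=-91/ 253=-0.36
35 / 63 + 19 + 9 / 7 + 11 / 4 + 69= 23333 / 252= 92.59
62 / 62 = 1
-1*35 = -35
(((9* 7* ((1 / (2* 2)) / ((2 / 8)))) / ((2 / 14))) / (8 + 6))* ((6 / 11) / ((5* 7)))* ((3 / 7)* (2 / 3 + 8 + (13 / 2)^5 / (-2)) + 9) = -29920941 / 24640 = -1214.32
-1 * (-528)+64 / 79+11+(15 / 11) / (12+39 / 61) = 120581510 / 223333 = 539.92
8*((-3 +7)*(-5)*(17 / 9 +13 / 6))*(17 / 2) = -49640 / 9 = -5515.56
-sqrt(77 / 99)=-sqrt(7) / 3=-0.88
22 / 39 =0.56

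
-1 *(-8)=8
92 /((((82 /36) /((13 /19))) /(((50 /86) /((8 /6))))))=403650 /33497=12.05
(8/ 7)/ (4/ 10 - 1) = -40/ 21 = -1.90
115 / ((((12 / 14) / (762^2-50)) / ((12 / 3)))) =311585446.67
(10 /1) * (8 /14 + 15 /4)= 605 /14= 43.21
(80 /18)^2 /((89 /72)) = 12800 /801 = 15.98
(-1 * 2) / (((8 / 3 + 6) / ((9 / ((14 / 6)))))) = -81 / 91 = -0.89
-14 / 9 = -1.56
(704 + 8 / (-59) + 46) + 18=45304 / 59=767.86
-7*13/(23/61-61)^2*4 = -338611/3418801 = -0.10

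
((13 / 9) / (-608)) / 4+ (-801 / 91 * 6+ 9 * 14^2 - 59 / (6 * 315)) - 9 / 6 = 51079567663 / 29877120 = 1709.66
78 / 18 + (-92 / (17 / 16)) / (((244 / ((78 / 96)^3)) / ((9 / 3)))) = 2996357 / 796416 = 3.76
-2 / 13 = -0.15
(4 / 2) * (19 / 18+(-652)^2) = 7651891 / 9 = 850210.11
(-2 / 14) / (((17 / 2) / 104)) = -208 / 119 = -1.75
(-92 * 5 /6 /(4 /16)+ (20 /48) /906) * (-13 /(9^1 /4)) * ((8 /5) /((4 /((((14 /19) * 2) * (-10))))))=-2427206600 /232389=-10444.58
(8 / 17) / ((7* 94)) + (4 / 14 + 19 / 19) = 7195 / 5593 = 1.29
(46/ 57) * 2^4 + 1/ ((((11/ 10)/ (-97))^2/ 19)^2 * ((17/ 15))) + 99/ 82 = 22406504302611057515/ 1163344578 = 19260419248.38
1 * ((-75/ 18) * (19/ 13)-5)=-865/ 78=-11.09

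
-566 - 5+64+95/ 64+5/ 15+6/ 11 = -1065793/ 2112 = -504.64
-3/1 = -3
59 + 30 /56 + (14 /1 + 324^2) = 2941387 /28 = 105049.54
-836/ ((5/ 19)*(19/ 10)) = -1672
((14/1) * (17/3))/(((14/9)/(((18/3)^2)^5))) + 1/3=9251324929/3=3083774976.33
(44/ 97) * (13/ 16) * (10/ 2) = 715/ 388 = 1.84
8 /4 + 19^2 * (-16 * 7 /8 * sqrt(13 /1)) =2-5054 * sqrt(13) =-18220.46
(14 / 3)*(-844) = -11816 / 3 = -3938.67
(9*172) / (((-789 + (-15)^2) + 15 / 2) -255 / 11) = -3784 / 1417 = -2.67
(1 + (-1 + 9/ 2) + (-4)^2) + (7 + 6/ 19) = 1057/ 38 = 27.82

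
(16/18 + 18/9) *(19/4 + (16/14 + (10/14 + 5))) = 4225/126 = 33.53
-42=-42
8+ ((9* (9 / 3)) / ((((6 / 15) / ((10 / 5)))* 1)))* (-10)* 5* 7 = -47242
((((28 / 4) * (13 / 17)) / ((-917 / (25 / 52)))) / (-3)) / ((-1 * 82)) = -25 / 2191368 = -0.00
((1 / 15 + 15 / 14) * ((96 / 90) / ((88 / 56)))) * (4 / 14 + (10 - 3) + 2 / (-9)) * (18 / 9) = 340336 / 31185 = 10.91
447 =447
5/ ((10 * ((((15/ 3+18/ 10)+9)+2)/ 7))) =35/ 178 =0.20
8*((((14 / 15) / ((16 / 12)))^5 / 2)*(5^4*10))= 16807 / 4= 4201.75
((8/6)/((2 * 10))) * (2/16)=1/120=0.01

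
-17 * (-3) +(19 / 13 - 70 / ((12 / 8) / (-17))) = 32986 / 39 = 845.79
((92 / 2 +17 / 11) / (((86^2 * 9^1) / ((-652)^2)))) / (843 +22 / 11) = 55582348 / 154678095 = 0.36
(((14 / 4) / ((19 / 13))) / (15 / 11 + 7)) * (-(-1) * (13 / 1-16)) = -3003 / 3496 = -0.86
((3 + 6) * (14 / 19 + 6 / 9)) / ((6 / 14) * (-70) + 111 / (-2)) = -160 / 1083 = -0.15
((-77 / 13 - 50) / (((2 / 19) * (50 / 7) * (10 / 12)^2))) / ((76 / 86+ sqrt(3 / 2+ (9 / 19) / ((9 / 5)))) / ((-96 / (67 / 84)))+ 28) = -22259952564720127488 / 5817857867791146125 - 869342264800128 * sqrt(2546) / 29089289338955730625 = -3.83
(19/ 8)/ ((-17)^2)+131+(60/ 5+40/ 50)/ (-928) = 43914571/ 335240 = 130.99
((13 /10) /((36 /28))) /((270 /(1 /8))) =0.00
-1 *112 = -112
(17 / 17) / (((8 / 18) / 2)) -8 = -7 / 2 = -3.50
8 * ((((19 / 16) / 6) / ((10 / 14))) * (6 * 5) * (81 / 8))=10773 / 16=673.31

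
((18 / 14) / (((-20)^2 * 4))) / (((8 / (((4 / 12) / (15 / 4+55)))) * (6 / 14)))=1 / 752000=0.00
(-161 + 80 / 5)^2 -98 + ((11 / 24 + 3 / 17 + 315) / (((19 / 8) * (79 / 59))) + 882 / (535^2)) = 460702314252032 / 21910809975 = 21026.26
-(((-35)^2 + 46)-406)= -865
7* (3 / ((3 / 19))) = 133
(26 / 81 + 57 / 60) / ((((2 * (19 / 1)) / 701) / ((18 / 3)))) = 1443359 / 10260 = 140.68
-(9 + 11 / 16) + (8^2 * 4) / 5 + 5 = 3721 / 80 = 46.51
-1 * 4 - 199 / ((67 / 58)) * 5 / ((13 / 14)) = -811424 / 871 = -931.60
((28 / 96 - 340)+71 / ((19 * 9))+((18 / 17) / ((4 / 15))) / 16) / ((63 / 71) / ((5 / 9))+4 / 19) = -11196458245 / 59696928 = -187.56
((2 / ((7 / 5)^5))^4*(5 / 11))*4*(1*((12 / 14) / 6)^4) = 30517578125000000 / 2107393545186230558411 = 0.00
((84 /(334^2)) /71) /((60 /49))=343 /39602380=0.00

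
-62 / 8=-31 / 4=-7.75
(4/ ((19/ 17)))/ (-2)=-34/ 19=-1.79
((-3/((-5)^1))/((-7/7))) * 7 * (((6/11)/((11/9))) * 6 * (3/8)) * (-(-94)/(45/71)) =-1892079/3025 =-625.48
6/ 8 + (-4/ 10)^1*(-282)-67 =931/ 20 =46.55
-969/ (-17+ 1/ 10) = 9690/ 169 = 57.34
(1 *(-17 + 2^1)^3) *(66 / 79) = -222750 / 79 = -2819.62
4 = 4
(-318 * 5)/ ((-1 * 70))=159/ 7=22.71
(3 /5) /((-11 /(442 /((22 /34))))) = -22542 /605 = -37.26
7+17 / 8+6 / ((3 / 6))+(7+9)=297 / 8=37.12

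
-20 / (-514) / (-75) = -2 / 3855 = -0.00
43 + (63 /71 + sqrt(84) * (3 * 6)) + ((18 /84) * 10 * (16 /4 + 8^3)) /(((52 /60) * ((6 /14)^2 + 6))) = 36 * sqrt(21) + 23325208 /93223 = 415.18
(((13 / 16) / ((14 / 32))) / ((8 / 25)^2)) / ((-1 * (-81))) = 8125 / 36288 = 0.22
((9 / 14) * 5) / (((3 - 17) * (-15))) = 3 / 196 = 0.02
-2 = -2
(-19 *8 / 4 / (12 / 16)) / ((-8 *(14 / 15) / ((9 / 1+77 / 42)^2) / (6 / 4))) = 401375 / 336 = 1194.57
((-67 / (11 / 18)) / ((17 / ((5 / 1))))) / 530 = -0.06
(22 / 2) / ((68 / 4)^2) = 11 / 289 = 0.04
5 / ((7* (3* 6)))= 5 / 126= 0.04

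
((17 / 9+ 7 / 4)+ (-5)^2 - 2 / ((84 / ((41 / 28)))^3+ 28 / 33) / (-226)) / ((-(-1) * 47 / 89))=556499749479415157 / 10261637273487474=54.23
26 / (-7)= -26 / 7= -3.71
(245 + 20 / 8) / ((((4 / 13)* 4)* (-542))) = -6435 / 17344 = -0.37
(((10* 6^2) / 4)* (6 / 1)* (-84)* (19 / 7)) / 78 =-20520 / 13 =-1578.46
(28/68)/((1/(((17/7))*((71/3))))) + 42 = 197/3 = 65.67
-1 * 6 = -6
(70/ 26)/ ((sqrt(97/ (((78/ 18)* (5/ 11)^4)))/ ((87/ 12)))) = 25375* sqrt(3783)/ 1830972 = 0.85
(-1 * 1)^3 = -1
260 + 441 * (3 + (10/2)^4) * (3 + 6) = 2492792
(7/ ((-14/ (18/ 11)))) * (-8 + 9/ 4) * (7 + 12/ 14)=1035/ 28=36.96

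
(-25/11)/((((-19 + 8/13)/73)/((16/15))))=75920/7887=9.63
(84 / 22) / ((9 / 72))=336 / 11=30.55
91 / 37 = 2.46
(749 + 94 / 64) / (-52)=-24015 / 1664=-14.43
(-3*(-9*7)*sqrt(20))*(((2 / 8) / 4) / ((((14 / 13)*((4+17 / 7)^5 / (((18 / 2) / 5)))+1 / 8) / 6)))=35395542*sqrt(5) / 1640281213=0.05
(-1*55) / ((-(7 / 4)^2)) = 880 / 49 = 17.96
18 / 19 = 0.95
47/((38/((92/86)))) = 1081/817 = 1.32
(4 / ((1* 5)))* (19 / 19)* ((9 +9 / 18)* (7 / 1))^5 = 41615795893 / 40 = 1040394897.32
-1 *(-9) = 9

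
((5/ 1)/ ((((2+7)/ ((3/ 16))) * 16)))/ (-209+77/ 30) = -25/ 792704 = -0.00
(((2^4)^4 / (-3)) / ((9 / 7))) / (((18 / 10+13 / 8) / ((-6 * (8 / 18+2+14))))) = 5431623680 / 11097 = 489467.76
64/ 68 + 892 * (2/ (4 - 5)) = -30312/ 17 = -1783.06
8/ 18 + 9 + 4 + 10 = 211/ 9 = 23.44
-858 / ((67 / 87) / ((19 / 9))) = -157586 / 67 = -2352.03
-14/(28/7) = -7/2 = -3.50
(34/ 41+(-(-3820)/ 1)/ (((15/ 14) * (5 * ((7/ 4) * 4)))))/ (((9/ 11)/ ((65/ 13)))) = 694738/ 1107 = 627.59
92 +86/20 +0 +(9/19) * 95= 1413/10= 141.30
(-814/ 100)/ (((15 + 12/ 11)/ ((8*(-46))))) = 823768/ 4425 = 186.16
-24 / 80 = -3 / 10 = -0.30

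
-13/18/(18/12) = -13/27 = -0.48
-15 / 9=-5 / 3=-1.67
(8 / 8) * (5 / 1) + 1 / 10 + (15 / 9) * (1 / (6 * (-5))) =227 / 45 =5.04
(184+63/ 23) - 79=2478/ 23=107.74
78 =78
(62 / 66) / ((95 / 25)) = 0.25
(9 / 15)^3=27 / 125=0.22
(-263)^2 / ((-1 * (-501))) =69169 / 501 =138.06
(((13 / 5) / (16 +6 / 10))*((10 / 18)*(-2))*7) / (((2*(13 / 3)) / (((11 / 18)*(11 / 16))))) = -4235 / 71712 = -0.06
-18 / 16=-9 / 8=-1.12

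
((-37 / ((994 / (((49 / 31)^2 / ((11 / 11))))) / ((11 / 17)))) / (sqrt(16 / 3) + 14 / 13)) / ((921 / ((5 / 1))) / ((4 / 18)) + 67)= 190555365 / 10994509580594 - 117962845 * sqrt(3) / 5497254790297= -0.00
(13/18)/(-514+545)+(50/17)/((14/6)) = 85247/66402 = 1.28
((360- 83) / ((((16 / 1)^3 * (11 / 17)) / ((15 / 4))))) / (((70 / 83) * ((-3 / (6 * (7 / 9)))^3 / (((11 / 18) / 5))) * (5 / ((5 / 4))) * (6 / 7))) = -134060521 / 2149908480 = -0.06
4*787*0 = 0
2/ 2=1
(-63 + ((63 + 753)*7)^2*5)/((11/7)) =1141942599/11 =103812963.55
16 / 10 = 8 / 5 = 1.60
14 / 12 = 7 / 6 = 1.17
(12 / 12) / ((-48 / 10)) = -5 / 24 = -0.21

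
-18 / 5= -3.60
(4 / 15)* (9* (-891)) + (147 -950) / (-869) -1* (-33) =-831268 / 395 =-2104.48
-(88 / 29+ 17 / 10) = -1373 / 290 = -4.73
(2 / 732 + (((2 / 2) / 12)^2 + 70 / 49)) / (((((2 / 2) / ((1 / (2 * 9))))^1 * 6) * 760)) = 17687 / 1009387008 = 0.00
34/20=17/10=1.70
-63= -63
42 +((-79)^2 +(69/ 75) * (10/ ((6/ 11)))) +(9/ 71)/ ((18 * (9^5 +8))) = 792469110827/ 125791410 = 6299.87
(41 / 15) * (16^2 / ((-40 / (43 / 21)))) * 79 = -2829.75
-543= -543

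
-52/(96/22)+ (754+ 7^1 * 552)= 55273/12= 4606.08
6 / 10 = 0.60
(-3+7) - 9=-5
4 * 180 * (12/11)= 785.45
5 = 5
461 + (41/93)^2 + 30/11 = 463.92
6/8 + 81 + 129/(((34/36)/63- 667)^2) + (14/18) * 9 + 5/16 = 815219450520609/9153311397136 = 89.06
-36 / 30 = -6 / 5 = -1.20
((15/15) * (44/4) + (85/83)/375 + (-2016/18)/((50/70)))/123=-907588/765675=-1.19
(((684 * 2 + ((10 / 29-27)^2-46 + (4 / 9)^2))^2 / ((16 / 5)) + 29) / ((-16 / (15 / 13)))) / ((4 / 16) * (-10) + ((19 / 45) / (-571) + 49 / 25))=172204.46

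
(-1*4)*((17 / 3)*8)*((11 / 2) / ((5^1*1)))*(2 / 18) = -2992 / 135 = -22.16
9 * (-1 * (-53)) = 477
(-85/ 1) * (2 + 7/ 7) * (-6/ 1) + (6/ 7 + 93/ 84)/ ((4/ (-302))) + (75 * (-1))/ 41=3168175/ 2296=1379.87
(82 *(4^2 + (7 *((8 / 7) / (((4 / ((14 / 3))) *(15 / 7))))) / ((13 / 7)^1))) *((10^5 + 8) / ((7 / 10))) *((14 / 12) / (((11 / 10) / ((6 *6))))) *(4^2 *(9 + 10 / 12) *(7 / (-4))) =-323092433771520 / 143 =-2259387648751.89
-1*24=-24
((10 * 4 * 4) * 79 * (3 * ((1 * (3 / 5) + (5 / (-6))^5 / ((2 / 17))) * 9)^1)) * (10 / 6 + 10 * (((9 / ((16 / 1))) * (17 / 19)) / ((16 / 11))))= -647052300155 / 131328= -4926994.24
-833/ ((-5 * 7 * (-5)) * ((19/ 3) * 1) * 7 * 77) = -51/ 36575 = -0.00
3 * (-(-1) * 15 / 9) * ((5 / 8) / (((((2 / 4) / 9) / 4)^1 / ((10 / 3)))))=750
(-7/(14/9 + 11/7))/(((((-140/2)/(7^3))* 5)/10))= 21609/985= 21.94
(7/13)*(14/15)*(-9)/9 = -98/195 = -0.50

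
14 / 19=0.74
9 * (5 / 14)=45 / 14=3.21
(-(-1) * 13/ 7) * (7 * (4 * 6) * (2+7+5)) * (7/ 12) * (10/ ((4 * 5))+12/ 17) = 52234/ 17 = 3072.59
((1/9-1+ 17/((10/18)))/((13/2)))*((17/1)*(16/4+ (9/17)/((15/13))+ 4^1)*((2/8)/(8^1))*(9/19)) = 961303/98800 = 9.73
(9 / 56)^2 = 81 / 3136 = 0.03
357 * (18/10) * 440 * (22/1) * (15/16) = 5831595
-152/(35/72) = -10944/35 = -312.69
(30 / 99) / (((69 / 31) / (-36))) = -1240 / 253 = -4.90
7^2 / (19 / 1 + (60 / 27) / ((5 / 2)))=441 / 179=2.46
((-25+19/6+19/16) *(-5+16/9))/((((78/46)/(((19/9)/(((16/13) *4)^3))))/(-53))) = -112490452451/3057647616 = -36.79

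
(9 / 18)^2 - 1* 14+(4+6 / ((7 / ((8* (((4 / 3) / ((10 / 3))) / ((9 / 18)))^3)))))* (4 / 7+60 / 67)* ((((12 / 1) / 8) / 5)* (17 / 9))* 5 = 86020349 / 4924500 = 17.47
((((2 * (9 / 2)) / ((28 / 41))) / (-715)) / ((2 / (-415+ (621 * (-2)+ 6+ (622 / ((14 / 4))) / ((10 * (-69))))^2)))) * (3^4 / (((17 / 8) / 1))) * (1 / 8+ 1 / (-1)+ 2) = -266345663704915941 / 441097657000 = -603824.71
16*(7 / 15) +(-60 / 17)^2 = 86368 / 4335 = 19.92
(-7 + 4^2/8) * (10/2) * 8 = -200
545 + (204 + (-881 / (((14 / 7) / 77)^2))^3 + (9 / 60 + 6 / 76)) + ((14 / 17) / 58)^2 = -3290709311621629252111277887 / 1477737920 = -2226855836264680310.91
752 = 752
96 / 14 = 48 / 7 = 6.86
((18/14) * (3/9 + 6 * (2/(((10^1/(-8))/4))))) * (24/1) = -41112/35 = -1174.63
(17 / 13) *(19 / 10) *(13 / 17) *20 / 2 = 19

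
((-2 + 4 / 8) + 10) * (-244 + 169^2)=481389 / 2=240694.50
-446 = -446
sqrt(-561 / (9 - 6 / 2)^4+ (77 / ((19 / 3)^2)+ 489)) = sqrt(229477191) / 684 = 22.15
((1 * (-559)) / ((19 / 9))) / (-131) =5031 / 2489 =2.02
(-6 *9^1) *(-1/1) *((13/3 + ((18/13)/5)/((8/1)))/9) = 3407/130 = 26.21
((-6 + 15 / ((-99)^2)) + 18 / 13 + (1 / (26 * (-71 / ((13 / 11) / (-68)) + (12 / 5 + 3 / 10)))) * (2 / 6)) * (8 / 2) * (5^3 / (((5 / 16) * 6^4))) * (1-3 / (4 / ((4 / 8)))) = -6508530676250 / 1828202886081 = -3.56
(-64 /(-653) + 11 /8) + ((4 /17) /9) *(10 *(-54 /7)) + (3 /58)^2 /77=-3127146987 /5750939656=-0.54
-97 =-97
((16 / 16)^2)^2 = 1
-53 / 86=-0.62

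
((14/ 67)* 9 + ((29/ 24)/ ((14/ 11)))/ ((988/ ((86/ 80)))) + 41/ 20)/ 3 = 3497869951/ 2669022720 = 1.31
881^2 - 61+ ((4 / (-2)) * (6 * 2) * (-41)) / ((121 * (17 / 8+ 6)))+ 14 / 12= 36624261287 / 47190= 776102.17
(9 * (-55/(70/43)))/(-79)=3.85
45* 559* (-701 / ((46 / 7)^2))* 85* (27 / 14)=-283284667575 / 4232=-66938721.07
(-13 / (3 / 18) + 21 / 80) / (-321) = 2073 / 8560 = 0.24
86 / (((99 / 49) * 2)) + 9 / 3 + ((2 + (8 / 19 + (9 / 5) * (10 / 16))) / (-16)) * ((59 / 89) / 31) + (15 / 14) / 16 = 113203337911 / 4649952384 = 24.35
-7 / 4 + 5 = 13 / 4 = 3.25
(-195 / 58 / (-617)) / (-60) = -0.00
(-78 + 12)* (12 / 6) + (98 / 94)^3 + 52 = -8188191 / 103823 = -78.87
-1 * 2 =-2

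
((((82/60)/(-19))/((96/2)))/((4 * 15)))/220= -41/361152000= -0.00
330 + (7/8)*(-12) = 639/2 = 319.50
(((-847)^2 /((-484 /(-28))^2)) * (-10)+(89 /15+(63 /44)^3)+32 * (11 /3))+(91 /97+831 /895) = -529838483319773 /22185746880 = -23881.93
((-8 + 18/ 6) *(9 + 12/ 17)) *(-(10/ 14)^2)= 24.76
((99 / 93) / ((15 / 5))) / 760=11 / 23560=0.00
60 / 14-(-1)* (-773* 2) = -10792 / 7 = -1541.71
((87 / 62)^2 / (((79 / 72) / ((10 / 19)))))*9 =12261780 / 1442461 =8.50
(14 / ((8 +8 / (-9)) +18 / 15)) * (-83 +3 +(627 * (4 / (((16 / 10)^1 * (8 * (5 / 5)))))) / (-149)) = -61064325 / 445808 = -136.97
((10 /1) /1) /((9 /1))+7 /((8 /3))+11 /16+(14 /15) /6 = 1099 /240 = 4.58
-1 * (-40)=40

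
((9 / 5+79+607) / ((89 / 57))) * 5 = 196023 / 89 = 2202.51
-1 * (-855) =855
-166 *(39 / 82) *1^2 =-3237 / 41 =-78.95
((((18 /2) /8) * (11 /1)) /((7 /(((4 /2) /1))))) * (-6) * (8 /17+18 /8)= -57.72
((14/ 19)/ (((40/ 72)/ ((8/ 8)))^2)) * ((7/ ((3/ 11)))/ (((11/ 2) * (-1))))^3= -115248/ 475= -242.63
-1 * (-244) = 244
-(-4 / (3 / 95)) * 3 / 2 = 190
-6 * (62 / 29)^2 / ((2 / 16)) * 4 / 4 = -184512 / 841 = -219.40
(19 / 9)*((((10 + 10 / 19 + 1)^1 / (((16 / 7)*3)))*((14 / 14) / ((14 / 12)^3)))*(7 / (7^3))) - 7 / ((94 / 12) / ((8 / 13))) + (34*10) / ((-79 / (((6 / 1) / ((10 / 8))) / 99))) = -5453589409 / 7648995354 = -0.71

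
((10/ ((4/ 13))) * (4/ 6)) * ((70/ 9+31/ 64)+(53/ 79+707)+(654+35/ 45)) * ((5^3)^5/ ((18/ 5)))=618626956939697265625/ 2457216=251759290570994.68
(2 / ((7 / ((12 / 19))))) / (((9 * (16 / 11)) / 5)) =55 / 798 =0.07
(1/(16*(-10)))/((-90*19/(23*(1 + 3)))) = 0.00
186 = 186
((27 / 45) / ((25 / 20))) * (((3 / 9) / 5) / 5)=4 / 625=0.01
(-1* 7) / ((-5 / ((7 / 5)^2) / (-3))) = -1029 / 125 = -8.23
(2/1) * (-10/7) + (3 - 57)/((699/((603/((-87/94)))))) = 2245504/47299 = 47.47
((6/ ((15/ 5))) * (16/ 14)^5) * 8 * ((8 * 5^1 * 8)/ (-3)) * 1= -167772160/ 50421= -3327.43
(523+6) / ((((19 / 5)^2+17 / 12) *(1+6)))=158700 / 33299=4.77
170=170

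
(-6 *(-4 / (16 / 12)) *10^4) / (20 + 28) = 3750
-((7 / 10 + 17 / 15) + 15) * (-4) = 202 / 3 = 67.33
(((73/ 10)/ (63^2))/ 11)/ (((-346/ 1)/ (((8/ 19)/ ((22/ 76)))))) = -292/ 415415385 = -0.00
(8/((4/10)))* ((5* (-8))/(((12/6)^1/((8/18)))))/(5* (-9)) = 320/81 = 3.95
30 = 30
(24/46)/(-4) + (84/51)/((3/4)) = 2423/1173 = 2.07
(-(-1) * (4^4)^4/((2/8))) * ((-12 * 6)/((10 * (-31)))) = 618475290624/155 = 3990163165.32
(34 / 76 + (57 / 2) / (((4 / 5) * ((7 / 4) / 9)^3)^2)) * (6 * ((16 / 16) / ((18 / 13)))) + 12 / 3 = 47885889817973 / 13411986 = 3570380.24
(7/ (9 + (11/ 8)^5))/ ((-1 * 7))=-32768/ 455963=-0.07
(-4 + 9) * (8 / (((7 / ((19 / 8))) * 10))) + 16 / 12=113 / 42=2.69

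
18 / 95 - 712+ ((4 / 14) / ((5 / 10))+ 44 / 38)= -710.08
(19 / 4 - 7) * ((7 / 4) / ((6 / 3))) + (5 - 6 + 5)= 65 / 32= 2.03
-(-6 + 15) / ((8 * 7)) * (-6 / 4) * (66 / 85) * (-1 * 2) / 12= -297 / 9520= -0.03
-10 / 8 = -5 / 4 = -1.25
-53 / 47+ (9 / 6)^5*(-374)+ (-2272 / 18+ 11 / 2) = -2961.91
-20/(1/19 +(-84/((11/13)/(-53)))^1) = -836/219931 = -0.00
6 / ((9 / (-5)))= -10 / 3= -3.33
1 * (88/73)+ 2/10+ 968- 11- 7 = 347263/365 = 951.41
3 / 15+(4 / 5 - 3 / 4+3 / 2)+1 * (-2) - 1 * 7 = -29 / 4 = -7.25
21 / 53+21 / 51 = 728 / 901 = 0.81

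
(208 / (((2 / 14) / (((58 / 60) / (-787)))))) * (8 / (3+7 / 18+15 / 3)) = -1.71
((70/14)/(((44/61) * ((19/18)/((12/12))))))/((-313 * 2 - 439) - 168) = -0.01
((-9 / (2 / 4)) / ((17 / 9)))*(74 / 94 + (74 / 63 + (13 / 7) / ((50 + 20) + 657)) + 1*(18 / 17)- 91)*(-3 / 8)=-86926779423 / 276495548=-314.39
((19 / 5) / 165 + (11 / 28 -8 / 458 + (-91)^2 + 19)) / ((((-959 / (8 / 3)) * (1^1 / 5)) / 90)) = -175633110412 / 16910047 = -10386.32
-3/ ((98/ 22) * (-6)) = 11/ 98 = 0.11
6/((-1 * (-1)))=6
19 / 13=1.46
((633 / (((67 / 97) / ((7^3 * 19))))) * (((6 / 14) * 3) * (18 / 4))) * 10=23151554055 / 67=345545582.91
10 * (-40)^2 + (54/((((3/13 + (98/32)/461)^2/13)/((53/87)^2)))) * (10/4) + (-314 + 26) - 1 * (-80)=2383838034879984/87168846845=27347.36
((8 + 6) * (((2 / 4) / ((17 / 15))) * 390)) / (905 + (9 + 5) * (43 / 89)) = 1214850 / 459833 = 2.64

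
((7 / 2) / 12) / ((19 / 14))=49 / 228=0.21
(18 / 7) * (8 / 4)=36 / 7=5.14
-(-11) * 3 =33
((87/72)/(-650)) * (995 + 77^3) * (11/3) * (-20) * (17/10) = 310146793/2925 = 106033.09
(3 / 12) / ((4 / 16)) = 1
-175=-175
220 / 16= 55 / 4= 13.75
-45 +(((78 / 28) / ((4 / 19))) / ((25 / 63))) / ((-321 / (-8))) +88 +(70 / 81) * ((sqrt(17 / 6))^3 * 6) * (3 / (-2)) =117248 / 2675-595 * sqrt(102) / 162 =6.74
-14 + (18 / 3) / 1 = -8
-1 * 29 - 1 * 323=-352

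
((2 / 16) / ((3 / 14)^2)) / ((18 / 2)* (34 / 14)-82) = -343 / 7578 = -0.05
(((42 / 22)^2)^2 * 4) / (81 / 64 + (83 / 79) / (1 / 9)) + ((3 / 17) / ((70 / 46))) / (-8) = 2074132570893 / 419749856680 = 4.94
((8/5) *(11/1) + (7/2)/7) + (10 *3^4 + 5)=8331/10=833.10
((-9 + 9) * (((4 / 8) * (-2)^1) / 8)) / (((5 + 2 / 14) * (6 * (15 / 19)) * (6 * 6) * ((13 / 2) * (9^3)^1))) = 0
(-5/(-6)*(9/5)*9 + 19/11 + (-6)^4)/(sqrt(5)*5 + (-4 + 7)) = -86541/2552 + 144235*sqrt(5)/2552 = 92.47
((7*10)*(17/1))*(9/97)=10710/97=110.41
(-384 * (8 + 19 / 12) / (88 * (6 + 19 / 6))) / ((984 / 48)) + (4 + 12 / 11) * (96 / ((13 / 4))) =9683952 / 64493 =150.16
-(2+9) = -11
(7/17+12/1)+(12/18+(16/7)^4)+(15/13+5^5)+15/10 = 10086131747/3183726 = 3168.03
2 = 2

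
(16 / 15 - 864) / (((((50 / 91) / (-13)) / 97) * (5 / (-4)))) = -2970673888 / 1875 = -1584359.41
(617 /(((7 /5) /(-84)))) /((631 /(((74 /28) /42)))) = -3.69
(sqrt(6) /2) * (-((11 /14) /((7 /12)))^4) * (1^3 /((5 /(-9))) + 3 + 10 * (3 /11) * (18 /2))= -103.79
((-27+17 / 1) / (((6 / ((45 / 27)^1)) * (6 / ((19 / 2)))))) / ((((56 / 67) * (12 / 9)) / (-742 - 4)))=11870725 / 4032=2944.13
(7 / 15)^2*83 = 18.08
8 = 8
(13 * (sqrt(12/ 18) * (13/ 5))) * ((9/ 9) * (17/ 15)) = 2873 * sqrt(6)/ 225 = 31.28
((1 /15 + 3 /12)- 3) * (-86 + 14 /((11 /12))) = 62629 /330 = 189.78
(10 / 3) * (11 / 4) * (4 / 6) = 55 / 9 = 6.11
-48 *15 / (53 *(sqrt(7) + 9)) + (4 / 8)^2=-10999 / 7844 + 360 *sqrt(7) / 1961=-0.92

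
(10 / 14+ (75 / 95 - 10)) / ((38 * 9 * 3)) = -565 / 68229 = -0.01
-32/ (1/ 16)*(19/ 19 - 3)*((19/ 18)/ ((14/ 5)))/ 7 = 24320/ 441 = 55.15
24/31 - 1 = -7/31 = -0.23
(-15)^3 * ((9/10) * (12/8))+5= -4551.25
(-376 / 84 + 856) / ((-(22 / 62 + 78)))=-554342 / 51009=-10.87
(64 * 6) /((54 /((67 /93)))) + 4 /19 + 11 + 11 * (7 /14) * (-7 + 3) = -90113 /15903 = -5.67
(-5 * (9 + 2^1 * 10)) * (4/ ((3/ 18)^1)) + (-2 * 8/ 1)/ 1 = -3496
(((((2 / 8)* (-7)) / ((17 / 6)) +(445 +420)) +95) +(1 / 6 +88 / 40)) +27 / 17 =245651 / 255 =963.34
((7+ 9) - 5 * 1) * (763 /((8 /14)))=58751 /4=14687.75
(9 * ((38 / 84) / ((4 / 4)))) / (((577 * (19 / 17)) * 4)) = 51 / 32312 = 0.00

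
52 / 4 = 13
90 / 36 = 5 / 2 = 2.50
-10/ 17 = -0.59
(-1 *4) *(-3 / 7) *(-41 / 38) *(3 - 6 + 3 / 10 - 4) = 8241 / 665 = 12.39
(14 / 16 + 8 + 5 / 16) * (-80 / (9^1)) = -245 / 3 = -81.67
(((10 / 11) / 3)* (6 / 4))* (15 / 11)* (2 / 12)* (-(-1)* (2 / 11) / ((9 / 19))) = 475 / 11979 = 0.04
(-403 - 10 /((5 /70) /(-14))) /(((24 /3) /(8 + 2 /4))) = 26469 /16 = 1654.31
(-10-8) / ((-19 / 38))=36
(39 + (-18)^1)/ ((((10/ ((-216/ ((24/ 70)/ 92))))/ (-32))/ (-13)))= -50633856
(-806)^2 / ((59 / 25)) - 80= 16236180 / 59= 275189.49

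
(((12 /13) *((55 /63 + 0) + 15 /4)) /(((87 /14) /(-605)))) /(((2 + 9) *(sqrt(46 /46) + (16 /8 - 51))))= 64075 /81432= 0.79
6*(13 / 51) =26 / 17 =1.53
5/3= 1.67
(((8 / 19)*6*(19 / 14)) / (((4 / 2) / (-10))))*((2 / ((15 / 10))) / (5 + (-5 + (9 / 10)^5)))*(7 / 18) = -15.05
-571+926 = 355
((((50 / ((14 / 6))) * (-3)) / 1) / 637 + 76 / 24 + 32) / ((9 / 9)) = 938149 / 26754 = 35.07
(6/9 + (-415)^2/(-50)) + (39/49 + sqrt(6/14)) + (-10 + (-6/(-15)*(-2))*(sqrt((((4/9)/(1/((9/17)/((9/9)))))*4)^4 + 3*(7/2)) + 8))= -5085373/1470-2*sqrt(3770026)/1445 + sqrt(21)/7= -3461.47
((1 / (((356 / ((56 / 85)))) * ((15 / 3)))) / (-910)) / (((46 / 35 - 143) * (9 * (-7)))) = -1 / 21946178475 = -0.00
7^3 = 343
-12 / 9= -4 / 3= -1.33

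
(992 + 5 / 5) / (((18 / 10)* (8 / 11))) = 18205 / 24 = 758.54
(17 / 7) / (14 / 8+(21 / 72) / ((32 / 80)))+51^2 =127497 / 49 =2601.98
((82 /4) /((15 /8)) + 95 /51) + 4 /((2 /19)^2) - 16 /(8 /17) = 86648 /255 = 339.80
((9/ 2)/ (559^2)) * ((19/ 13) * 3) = 513/ 8124506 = 0.00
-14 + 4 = -10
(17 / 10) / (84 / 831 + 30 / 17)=80053 / 87860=0.91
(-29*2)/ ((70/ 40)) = -232/ 7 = -33.14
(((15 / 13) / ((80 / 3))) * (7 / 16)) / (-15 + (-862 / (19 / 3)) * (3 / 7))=-2793 / 10819328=-0.00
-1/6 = -0.17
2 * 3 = 6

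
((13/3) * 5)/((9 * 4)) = 65/108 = 0.60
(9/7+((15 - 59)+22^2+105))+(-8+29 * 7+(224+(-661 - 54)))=1752/7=250.29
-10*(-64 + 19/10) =621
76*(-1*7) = -532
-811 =-811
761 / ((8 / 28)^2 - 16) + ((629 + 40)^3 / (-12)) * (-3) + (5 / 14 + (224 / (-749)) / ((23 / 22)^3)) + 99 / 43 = 5719874383983984121 / 76413200955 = 74854531.84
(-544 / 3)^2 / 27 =295936 / 243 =1217.84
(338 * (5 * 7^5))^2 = 806777558668900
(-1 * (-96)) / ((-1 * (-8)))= 12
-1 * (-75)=75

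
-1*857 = -857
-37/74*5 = -5/2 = -2.50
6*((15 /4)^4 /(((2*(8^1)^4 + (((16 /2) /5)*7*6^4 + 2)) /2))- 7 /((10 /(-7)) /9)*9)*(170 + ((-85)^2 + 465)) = 34006800539619 /1816736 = 18718625.35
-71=-71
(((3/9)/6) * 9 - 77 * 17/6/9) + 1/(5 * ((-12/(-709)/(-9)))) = -70249/540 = -130.09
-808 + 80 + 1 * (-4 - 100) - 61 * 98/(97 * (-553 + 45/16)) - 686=-1296110890/853891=-1517.89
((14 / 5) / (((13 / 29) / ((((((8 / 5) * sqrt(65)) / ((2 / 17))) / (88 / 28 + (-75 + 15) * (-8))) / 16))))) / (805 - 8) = 24157 * sqrt(65) / 1752045100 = 0.00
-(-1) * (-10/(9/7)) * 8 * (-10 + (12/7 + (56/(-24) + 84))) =-4565.93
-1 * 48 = -48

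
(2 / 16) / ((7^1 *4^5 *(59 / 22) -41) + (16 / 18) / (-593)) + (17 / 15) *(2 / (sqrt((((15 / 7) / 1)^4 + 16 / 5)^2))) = 735497666952445 / 7879538760071448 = 0.09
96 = 96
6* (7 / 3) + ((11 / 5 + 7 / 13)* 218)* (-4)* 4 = -619954 / 65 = -9537.75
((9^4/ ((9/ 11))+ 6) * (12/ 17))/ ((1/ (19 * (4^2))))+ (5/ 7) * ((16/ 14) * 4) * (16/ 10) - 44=1434452500/ 833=1722031.81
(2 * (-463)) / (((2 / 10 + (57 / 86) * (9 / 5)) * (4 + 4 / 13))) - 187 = -2862267 / 8386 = -341.31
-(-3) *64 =192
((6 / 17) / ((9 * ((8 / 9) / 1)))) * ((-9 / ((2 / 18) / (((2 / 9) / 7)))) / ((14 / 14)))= -27 / 238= -0.11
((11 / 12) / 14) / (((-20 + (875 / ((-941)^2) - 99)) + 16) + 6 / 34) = -165584947 / 260031393384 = -0.00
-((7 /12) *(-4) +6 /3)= 1 /3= 0.33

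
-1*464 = -464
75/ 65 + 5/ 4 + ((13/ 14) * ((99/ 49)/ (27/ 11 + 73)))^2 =10133654980937/ 4214516597200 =2.40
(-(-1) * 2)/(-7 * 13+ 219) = 1/64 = 0.02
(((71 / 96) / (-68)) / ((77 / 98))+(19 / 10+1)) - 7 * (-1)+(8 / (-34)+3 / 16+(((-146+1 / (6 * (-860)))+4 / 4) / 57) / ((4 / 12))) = 1135659 / 514624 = 2.21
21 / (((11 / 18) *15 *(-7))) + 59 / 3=3191 / 165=19.34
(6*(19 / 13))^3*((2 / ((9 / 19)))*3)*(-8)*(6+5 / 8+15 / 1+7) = -4297465296 / 2197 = -1956060.67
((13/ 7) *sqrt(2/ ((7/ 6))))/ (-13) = -2 *sqrt(21)/ 49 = -0.19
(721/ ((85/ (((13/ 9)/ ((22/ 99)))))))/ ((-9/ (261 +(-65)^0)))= -1227863/ 765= -1605.05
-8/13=-0.62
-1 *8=-8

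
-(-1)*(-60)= -60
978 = 978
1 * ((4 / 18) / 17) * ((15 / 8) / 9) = 5 / 1836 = 0.00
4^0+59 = 60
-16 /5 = -3.20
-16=-16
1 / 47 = 0.02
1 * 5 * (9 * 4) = 180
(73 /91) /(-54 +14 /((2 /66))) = 73 /37128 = 0.00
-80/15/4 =-4/3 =-1.33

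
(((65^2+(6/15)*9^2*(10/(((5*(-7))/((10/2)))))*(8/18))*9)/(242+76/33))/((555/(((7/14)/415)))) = 2913669/8665440700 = 0.00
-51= -51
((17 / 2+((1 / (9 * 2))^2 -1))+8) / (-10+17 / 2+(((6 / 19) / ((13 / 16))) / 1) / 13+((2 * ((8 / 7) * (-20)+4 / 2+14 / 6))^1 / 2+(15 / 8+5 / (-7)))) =-225803942 / 274307337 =-0.82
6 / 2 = 3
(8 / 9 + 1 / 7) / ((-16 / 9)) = -65 / 112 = -0.58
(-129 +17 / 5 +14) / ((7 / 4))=-2232 / 35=-63.77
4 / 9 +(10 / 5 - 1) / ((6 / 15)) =53 / 18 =2.94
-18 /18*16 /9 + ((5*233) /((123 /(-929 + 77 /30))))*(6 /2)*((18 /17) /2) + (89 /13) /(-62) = -35236194649 /2528019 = -13938.26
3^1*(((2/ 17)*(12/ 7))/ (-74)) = -36/ 4403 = -0.01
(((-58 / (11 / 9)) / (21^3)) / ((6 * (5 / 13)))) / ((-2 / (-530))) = -0.59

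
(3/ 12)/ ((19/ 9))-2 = -143/ 76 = -1.88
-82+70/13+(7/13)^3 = -167981/2197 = -76.46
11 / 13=0.85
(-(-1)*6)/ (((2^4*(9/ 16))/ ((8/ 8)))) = 2/ 3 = 0.67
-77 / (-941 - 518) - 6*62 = -542671 / 1459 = -371.95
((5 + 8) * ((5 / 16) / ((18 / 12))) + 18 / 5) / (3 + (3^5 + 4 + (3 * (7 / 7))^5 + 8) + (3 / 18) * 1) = 757 / 60140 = 0.01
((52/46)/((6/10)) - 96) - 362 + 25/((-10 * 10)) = -125957/276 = -456.37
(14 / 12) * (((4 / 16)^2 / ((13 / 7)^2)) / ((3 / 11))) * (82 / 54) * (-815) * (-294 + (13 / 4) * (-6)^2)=16980.82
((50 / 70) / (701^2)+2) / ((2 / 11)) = 75675809 / 6879614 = 11.00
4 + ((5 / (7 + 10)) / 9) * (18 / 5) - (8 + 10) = -236 / 17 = -13.88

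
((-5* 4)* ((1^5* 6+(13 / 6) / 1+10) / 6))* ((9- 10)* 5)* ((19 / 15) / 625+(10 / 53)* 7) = 71641013 / 178875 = 400.51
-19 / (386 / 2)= -0.10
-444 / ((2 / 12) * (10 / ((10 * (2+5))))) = -18648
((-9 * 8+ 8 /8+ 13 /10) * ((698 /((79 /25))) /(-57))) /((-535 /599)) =-302.41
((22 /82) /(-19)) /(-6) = 11 /4674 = 0.00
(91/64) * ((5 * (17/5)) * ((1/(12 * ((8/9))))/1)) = 4641/2048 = 2.27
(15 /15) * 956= 956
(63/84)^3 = 27/64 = 0.42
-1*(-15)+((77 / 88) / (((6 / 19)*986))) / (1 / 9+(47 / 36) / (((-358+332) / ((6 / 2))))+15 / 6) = 9732561 / 648788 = 15.00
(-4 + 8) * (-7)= -28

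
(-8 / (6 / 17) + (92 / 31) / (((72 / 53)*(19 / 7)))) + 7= -157565 / 10602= -14.86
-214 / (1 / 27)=-5778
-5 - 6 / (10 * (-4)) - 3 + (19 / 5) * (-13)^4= 2170479 / 20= 108523.95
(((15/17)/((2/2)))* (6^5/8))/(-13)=-14580/221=-65.97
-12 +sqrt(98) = -12 +7 * sqrt(2) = -2.10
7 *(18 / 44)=63 / 22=2.86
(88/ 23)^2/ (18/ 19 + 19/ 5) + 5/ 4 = 375965/ 86756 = 4.33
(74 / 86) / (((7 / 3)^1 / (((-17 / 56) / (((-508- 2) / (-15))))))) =-111 / 33712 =-0.00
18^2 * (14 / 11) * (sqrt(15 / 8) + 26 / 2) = 5925.38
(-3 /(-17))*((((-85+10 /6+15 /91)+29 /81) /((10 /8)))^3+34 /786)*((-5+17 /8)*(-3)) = -43854491328337179882277 /99096186331233000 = -442544.69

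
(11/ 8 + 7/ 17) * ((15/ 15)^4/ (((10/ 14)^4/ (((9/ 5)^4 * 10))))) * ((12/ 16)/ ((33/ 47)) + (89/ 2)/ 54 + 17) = 795508777539/ 58437500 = 13612.98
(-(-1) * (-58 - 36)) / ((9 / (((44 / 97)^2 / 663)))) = -0.00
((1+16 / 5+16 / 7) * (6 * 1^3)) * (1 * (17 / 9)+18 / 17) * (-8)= -1638032 / 1785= -917.66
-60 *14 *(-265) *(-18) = -4006800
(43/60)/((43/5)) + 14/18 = 31/36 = 0.86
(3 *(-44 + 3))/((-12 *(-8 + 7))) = -41/4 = -10.25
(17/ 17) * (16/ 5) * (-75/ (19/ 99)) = -23760/ 19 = -1250.53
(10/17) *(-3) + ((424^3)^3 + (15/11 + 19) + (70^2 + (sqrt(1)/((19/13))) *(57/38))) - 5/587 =1847379047829766754832113386457/4171222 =442886772228801716818743.60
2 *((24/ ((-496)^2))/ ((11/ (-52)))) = -39/ 42284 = -0.00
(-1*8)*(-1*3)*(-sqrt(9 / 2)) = -50.91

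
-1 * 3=-3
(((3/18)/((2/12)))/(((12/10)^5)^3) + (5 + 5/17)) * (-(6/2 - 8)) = 214177237199825/7993144737792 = 26.80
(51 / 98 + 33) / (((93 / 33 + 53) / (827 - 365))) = 1192455 / 4298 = 277.44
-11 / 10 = -1.10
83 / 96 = 0.86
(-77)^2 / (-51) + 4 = -5725 / 51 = -112.25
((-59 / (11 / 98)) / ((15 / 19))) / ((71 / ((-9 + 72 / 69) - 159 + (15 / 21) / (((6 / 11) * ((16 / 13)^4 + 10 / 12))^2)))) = 24205705940428768462 / 15483307316933049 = 1563.34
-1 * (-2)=2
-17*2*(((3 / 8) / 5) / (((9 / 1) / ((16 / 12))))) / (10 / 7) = -119 / 450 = -0.26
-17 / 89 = -0.19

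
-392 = -392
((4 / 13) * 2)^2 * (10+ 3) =64 / 13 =4.92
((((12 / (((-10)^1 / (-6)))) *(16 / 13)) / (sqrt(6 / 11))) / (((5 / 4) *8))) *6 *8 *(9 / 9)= 2304 *sqrt(66) / 325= 57.59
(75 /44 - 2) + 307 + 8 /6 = 40661 /132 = 308.04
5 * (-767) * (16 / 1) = -61360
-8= -8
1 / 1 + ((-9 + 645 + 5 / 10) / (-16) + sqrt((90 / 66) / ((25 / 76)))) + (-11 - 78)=-4089 / 32 + 2 * sqrt(3135) / 55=-125.75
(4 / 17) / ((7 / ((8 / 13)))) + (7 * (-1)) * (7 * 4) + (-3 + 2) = -304727 / 1547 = -196.98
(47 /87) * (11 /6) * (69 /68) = 11891 /11832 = 1.00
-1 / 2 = -0.50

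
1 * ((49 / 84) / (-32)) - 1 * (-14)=5369 / 384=13.98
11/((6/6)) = 11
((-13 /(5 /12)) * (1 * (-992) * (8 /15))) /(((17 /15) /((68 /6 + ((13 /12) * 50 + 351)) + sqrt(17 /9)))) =412672 * sqrt(17) /85 + 30331392 /5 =6086295.93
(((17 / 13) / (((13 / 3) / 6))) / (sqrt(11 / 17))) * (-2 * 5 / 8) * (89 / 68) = -4005 * sqrt(187) / 14872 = -3.68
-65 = -65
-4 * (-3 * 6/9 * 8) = 64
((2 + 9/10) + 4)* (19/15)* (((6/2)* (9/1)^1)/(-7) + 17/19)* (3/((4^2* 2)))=-13593/5600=-2.43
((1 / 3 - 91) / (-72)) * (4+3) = 238 / 27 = 8.81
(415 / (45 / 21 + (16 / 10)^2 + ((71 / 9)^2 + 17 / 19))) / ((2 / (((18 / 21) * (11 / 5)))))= 105383025 / 18268897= 5.77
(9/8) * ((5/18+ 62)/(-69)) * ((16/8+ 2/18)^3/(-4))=7688939/3219264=2.39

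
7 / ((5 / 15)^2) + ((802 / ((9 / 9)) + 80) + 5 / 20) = 3781 / 4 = 945.25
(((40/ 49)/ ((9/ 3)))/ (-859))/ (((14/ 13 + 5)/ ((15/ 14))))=-1300/ 23276323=-0.00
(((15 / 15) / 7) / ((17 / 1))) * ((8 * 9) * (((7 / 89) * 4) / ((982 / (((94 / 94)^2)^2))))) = 144 / 742883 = 0.00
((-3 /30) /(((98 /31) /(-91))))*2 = 403 /70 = 5.76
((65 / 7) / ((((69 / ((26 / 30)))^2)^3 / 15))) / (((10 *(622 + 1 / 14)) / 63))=439239619 / 79300626941736196875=0.00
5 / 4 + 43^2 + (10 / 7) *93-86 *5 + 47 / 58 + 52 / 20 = 6319461 / 4060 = 1556.52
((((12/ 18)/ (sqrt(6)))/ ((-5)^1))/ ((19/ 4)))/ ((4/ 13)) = -13 *sqrt(6)/ 855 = -0.04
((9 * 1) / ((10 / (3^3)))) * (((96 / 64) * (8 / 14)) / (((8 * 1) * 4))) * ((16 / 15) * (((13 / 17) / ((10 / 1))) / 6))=1053 / 119000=0.01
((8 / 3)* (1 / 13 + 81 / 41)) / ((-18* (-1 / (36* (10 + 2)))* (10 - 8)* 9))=35008 / 4797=7.30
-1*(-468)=468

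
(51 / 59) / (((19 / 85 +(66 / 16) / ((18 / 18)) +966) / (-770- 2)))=-26772960 / 38930383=-0.69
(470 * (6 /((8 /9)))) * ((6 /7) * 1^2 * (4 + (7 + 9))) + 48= 381036 /7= 54433.71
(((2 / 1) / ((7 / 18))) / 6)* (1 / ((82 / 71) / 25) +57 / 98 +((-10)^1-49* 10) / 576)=6179339 / 337512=18.31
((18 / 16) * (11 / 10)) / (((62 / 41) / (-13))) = -52767 / 4960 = -10.64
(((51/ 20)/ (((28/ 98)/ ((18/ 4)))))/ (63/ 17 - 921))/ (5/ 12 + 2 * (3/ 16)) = -54621/ 987620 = -0.06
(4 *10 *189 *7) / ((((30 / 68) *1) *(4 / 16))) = 479808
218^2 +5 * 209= 48569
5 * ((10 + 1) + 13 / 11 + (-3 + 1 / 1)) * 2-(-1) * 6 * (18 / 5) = 123.42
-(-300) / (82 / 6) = 21.95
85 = 85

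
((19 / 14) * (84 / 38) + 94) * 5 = 485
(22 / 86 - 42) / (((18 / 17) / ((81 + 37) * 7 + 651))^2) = -1131679076395 / 13932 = -81228759.43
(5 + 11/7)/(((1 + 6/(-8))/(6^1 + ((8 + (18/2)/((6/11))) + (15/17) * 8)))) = 117484/119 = 987.26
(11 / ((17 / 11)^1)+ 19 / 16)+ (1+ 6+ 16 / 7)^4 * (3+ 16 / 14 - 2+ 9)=378756827013 / 4571504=82851.69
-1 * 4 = -4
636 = 636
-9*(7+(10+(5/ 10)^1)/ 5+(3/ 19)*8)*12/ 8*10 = -53163/ 38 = -1399.03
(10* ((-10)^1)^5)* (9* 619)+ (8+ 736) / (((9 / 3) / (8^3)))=-5570873024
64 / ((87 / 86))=5504 / 87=63.26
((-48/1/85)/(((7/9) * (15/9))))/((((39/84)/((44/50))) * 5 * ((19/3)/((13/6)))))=-57024/1009375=-0.06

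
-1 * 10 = -10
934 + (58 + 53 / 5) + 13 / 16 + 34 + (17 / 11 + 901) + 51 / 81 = 46108361 / 23760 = 1940.59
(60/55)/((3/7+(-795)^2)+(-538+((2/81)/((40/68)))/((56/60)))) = 4536/2625724915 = 0.00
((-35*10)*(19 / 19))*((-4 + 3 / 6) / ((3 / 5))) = 6125 / 3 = 2041.67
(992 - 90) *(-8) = -7216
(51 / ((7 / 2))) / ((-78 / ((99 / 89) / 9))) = -187 / 8099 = -0.02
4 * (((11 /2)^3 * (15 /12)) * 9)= 59895 /8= 7486.88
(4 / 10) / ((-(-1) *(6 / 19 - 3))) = -38 / 255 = -0.15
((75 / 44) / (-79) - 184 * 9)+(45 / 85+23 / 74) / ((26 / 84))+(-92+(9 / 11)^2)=-545471012497 / 312655772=-1744.64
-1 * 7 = -7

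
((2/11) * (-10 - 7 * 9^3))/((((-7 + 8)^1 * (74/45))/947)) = -217890495/407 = -535357.48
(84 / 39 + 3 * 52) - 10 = 1926 / 13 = 148.15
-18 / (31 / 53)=-954 / 31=-30.77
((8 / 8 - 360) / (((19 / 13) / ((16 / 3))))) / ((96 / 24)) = -18668 / 57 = -327.51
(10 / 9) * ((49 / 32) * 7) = 1715 / 144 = 11.91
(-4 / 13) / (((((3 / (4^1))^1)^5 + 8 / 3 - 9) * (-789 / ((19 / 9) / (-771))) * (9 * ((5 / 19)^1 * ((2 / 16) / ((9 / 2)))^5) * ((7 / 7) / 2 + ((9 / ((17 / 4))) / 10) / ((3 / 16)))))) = 12509855612928 / 4558061741857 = 2.74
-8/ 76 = -2/ 19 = -0.11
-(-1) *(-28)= -28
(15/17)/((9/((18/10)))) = 3/17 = 0.18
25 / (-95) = -5 / 19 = -0.26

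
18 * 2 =36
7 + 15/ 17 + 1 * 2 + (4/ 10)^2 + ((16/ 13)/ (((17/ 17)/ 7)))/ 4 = 67384/ 5525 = 12.20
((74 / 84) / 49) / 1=37 / 2058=0.02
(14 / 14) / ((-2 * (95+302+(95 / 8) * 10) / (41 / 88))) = -41 / 90772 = -0.00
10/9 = 1.11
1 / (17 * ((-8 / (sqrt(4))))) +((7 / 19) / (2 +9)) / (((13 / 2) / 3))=0.00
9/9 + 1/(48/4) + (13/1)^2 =2041/12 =170.08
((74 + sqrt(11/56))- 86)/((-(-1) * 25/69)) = -828/25 + 69 * sqrt(154)/700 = -31.90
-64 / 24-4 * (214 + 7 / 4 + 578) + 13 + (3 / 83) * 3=-787975 / 249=-3164.56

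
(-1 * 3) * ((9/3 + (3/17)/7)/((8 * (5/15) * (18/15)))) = -675/238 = -2.84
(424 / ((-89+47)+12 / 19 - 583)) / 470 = -4028 / 2787805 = -0.00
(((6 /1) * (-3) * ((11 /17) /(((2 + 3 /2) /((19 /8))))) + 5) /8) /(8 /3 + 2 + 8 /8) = -2073 /32368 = -0.06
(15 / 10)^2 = 9 / 4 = 2.25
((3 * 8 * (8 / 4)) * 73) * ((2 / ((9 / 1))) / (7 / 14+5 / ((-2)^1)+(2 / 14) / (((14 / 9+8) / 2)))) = -703136 / 1779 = -395.24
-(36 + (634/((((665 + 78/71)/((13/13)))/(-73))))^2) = -10878459187048/2236627849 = -4863.78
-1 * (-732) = 732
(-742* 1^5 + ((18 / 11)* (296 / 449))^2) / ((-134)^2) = -9035876699 / 219006827138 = -0.04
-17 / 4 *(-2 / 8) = 17 / 16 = 1.06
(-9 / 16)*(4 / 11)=-9 / 44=-0.20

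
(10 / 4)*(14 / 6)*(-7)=-245 / 6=-40.83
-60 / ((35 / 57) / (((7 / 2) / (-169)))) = 342 / 169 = 2.02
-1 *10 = -10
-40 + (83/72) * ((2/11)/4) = -63277/1584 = -39.95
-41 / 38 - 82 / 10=-1763 / 190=-9.28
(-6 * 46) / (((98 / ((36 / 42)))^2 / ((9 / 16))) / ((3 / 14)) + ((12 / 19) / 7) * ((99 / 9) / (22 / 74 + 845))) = -69745824036 / 27405587540255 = -0.00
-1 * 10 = -10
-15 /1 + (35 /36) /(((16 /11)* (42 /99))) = -5155 /384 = -13.42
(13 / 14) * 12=78 / 7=11.14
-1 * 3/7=-3/7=-0.43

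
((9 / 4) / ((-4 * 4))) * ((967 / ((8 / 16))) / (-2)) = 8703 / 64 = 135.98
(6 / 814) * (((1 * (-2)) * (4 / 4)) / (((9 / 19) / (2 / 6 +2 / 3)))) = -38 / 1221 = -0.03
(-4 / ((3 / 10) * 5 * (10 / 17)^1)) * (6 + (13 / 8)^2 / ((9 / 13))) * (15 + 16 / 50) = -36806683 / 54000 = -681.61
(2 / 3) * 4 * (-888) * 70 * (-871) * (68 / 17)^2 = 2310031360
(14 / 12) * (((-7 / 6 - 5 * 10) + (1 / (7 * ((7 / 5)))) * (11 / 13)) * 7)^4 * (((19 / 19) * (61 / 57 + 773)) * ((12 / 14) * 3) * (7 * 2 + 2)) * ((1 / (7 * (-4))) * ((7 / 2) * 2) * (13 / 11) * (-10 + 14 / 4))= 2465239747409797778982257 / 2113619508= 1166359289398552.32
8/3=2.67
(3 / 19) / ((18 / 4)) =2 / 57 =0.04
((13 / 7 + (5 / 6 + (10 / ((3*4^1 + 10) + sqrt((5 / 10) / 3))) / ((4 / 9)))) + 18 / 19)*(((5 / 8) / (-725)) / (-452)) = 10797469 / 1214636566080 - 9*sqrt(6) / 608840384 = 0.00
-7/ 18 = -0.39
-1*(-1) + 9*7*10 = 631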